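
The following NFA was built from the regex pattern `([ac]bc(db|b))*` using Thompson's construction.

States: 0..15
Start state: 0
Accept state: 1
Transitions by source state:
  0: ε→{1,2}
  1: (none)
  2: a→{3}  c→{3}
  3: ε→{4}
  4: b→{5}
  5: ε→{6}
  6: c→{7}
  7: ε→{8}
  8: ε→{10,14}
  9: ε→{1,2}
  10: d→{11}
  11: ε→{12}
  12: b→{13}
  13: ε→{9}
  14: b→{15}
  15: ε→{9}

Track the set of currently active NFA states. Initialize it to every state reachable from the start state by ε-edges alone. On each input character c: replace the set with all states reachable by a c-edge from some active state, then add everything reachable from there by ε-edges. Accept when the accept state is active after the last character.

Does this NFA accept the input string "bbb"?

S₀ = ε-closure({0}) = {0,1,2}
'b' @ 1: {}  — no active states
rest 'bb' ignored (set empty)
final: {}; accept 1 not in set

Answer: REJECT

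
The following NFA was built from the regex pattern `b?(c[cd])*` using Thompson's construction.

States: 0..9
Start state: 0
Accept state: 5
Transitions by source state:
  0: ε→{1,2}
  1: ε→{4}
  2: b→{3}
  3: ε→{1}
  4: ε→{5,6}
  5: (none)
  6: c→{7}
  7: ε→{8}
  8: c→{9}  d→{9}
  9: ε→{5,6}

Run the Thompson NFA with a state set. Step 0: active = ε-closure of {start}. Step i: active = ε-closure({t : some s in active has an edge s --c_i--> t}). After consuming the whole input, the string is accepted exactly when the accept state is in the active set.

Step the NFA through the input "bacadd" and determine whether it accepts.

Answer: REJECT

Derivation:
start: ε-closure({0}) = {0,1,2,4,5,6}
'b' @ 1: {1,3,4,5,6}  [accepting]
'a' @ 2: {}  — dead — no transitions
rest 'cadd' ignored (set empty)
final: {}; accept 5 not in set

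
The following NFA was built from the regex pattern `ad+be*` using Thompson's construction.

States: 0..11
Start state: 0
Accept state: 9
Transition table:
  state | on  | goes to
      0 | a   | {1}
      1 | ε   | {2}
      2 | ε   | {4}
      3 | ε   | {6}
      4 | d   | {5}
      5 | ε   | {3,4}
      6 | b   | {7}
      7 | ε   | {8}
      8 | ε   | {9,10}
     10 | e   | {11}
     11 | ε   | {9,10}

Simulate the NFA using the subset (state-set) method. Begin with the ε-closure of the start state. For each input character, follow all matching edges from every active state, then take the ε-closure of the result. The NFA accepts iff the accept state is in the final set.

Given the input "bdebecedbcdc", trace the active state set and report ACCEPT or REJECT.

Answer: REJECT

Steps:
start: ε-closure({0}) = {0}
'b' @ 1: {}  — dead — no transitions
rest 'debecedbcdc' ignored (set empty)
after full input: {}  (accept=9 not in)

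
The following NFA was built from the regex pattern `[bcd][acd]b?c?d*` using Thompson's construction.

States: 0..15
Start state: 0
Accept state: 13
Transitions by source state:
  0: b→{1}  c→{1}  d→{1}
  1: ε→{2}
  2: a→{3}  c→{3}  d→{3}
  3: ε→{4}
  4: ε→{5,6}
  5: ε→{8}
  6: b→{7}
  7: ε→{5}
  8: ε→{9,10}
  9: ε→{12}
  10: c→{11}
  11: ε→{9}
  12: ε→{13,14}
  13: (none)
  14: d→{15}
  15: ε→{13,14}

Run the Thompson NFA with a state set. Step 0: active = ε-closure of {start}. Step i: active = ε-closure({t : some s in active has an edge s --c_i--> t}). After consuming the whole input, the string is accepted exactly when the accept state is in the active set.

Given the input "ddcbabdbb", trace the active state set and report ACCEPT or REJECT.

Answer: REJECT

Trace:
start: ε-closure({0}) = {0}
'd' @ 1: {1,2}
'd' @ 2: {3,4,5,6,8,9,10,12,13,14}  ✓accept
'c' @ 3: {9,11,12,13,14}  ✓accept
'b' @ 4: {}  — state set empty
rest 'abdbb' ignored (set empty)
after full input: {}  (accept=13 not in)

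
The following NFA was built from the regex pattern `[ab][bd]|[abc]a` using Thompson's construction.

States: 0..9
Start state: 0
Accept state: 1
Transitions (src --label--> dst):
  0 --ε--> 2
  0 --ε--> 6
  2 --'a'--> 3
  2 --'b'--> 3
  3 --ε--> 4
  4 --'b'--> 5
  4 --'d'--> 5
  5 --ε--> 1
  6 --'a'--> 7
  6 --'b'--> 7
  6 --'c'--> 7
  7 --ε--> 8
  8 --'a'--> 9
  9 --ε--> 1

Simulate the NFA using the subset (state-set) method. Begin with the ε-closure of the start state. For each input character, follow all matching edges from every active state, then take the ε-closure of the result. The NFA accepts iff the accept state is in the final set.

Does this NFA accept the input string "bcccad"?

S₀ = ε-closure({0}) = {0,2,6}
'b' @ 1: {3,4,7,8}
'c' @ 2: {}  — state set empty
rest 'ccad' ignored (set empty)
final: {}; accept 1 not in set

Answer: REJECT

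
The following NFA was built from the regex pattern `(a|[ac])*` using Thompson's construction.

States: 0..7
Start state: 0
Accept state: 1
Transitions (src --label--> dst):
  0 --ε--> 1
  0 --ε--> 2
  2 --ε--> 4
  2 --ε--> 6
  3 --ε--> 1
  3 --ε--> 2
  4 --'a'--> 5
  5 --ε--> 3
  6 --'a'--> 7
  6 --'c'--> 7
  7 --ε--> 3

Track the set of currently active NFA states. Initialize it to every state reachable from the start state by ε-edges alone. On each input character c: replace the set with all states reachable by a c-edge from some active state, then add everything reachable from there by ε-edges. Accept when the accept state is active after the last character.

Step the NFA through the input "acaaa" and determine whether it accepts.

Answer: ACCEPT

Steps:
initial (ε-close {0}): {0,1,2,4,6}
'a' @ 1: {1,2,3,4,5,6,7}  ✓accept
'c' @ 2: {1,2,3,4,6,7}  ✓accept
'a' @ 3: {1,2,3,4,5,6,7}  ✓accept
'a' @ 4: {1,2,3,4,5,6,7}  ✓accept
'a' @ 5: {1,2,3,4,5,6,7}  ✓accept
end set {1,2,3,4,5,6,7} — state 1 in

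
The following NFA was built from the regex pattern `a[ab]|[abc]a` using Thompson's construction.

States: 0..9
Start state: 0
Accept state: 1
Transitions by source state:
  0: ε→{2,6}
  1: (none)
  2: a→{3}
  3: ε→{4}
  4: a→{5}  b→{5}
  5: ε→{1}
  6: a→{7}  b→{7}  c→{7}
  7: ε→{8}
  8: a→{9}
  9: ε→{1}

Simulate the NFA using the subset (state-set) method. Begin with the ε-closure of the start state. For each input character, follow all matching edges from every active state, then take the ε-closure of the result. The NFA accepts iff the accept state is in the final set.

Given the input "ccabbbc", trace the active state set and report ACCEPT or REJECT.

Answer: REJECT

Steps:
S₀ = ε-closure({0}) = {0,2,6}
'c' @ 1: {7,8}
'c' @ 2: {}  — state set empty
rest 'abbbc' ignored (set empty)
after full input: {}  (accept=1 not in)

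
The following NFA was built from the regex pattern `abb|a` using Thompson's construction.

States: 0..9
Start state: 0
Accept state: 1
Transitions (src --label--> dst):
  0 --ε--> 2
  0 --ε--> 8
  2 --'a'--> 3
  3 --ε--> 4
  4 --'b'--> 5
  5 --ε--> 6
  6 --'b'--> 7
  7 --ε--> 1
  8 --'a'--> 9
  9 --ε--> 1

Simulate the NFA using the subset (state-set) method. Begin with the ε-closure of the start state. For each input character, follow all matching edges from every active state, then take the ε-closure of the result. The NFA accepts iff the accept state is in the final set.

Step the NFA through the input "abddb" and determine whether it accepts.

Answer: REJECT

Steps:
S₀ = ε-closure({0}) = {0,2,8}
'a' @ 1: {1,3,4,9}  (accept∈set)
'b' @ 2: {5,6}
'd' @ 3: {}  — state set empty
rest 'db' ignored (set empty)
final: {}; accept 1 not in set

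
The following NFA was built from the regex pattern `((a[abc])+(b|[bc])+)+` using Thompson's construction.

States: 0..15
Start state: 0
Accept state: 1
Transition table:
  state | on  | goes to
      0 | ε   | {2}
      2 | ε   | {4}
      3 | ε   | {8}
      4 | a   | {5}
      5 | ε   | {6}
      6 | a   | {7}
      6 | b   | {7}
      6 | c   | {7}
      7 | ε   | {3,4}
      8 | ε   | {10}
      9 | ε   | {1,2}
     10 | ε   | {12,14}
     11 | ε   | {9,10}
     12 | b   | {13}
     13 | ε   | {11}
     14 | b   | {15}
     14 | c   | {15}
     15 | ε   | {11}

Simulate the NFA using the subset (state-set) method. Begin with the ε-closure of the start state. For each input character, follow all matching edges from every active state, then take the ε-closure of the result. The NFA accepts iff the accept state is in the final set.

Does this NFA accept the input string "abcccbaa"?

Answer: REJECT

Steps:
S₀ = ε-closure({0}) = {0,2,4}
'a' @ 1: {5,6}
'b' @ 2: {3,4,7,8,10,12,14}
'c' @ 3: {1,2,4,9,10,11,12,14,15}  [accepting]
'c' @ 4: {1,2,4,9,10,11,12,14,15}  [accepting]
'c' @ 5: {1,2,4,9,10,11,12,14,15}  [accepting]
'b' @ 6: {1,2,4,9,10,11,12,13,14,15}  [accepting]
'a' @ 7: {5,6}
'a' @ 8: {3,4,7,8,10,12,14}
after full input: {3,4,7,8,10,12,14}  (accept=1 not in)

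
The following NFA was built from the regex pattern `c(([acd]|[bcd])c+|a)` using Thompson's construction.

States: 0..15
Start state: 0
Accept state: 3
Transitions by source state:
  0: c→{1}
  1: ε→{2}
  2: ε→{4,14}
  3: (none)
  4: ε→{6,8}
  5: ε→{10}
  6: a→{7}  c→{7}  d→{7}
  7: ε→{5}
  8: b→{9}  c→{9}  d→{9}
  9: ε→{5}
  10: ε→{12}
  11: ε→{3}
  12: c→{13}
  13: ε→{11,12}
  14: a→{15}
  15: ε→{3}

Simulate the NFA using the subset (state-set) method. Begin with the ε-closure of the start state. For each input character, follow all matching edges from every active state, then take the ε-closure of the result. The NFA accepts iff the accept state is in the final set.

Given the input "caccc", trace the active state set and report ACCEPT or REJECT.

Answer: ACCEPT

Steps:
start: ε-closure({0}) = {0}
'c' @ 1: {1,2,4,6,8,14}
'a' @ 2: {3,5,7,10,12,15}  (accept∈set)
'c' @ 3: {3,11,12,13}  (accept∈set)
'c' @ 4: {3,11,12,13}  (accept∈set)
'c' @ 5: {3,11,12,13}  (accept∈set)
final: {3,11,12,13}; accept 3 in set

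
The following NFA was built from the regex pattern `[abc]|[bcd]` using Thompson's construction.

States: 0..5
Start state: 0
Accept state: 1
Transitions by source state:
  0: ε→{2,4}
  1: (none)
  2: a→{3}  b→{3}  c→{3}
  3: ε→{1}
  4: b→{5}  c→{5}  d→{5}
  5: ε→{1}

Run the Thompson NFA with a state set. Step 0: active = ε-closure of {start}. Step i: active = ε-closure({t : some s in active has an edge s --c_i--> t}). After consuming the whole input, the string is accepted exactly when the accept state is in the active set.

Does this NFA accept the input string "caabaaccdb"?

Answer: REJECT

Derivation:
start: ε-closure({0}) = {0,2,4}
'c' @ 1: {1,3,5}  ✓accept
'a' @ 2: {}  — no active states
rest 'abaaccdb' ignored (set empty)
final: {}; accept 1 not in set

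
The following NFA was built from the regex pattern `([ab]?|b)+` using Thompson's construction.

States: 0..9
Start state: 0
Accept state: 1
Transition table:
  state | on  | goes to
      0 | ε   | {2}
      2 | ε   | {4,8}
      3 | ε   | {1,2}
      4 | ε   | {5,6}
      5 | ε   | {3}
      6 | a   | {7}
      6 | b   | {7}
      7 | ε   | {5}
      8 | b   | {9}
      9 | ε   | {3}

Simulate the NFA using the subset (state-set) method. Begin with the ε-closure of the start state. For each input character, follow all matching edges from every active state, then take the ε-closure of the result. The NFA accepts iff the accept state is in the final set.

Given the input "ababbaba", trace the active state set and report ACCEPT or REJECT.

Answer: ACCEPT

Steps:
S₀ = ε-closure({0}) = {0,1,2,3,4,5,6,8}
'a' @ 1: {1,2,3,4,5,6,7,8}  (accept∈set)
'b' @ 2: {1,2,3,4,5,6,7,8,9}  (accept∈set)
'a' @ 3: {1,2,3,4,5,6,7,8}  (accept∈set)
'b' @ 4: {1,2,3,4,5,6,7,8,9}  (accept∈set)
'b' @ 5: {1,2,3,4,5,6,7,8,9}  (accept∈set)
'a' @ 6: {1,2,3,4,5,6,7,8}  (accept∈set)
'b' @ 7: {1,2,3,4,5,6,7,8,9}  (accept∈set)
'a' @ 8: {1,2,3,4,5,6,7,8}  (accept∈set)
final: {1,2,3,4,5,6,7,8}; accept 1 in set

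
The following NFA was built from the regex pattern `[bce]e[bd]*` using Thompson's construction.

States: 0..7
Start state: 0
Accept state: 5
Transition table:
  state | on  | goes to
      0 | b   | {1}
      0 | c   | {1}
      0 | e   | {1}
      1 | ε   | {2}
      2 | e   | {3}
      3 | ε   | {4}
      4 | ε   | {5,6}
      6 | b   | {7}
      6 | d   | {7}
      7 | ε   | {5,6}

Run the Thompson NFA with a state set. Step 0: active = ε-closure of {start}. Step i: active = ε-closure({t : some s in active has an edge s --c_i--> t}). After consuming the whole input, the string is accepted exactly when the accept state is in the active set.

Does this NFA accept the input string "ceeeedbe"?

start: ε-closure({0}) = {0}
'c' @ 1: {1,2}
'e' @ 2: {3,4,5,6}  ✓accept
'e' @ 3: {}  — dead — no transitions
rest 'eedbe' ignored (set empty)
end set {} — state 5 not in

Answer: REJECT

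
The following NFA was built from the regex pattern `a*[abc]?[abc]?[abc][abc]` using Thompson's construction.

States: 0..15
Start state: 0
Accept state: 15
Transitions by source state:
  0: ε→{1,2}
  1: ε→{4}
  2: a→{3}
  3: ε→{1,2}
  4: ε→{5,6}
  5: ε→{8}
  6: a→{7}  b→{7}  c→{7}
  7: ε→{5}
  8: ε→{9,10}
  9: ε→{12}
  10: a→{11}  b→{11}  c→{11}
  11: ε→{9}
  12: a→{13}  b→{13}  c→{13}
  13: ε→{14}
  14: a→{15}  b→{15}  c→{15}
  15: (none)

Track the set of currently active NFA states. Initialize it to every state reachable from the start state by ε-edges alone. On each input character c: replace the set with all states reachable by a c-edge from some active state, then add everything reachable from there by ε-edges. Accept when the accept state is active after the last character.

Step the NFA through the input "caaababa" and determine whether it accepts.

Answer: REJECT

Trace:
start: ε-closure({0}) = {0,1,2,4,5,6,8,9,10,12}
'c' @ 1: {5,7,8,9,10,11,12,13,14}
'a' @ 2: {9,11,12,13,14,15}  ✓accept
'a' @ 3: {13,14,15}  ✓accept
'a' @ 4: {15}  ✓accept
'b' @ 5: {}  — no active states
rest 'aba' ignored (set empty)
after full input: {}  (accept=15 not in)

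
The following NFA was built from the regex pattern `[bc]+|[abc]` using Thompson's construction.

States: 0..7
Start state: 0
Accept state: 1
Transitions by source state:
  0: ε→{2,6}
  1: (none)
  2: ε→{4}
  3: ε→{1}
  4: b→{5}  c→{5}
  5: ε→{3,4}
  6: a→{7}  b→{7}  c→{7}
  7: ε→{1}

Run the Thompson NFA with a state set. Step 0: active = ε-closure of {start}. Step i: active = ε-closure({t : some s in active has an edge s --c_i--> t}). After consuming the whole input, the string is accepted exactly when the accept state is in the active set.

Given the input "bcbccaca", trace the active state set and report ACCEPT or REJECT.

Answer: REJECT

Trace:
initial (ε-close {0}): {0,2,4,6}
'b' @ 1: {1,3,4,5,7}  ✓accept
'c' @ 2: {1,3,4,5}  ✓accept
'b' @ 3: {1,3,4,5}  ✓accept
'c' @ 4: {1,3,4,5}  ✓accept
'c' @ 5: {1,3,4,5}  ✓accept
'a' @ 6: {}  — dead — no transitions
rest 'ca' ignored (set empty)
final: {}; accept 1 not in set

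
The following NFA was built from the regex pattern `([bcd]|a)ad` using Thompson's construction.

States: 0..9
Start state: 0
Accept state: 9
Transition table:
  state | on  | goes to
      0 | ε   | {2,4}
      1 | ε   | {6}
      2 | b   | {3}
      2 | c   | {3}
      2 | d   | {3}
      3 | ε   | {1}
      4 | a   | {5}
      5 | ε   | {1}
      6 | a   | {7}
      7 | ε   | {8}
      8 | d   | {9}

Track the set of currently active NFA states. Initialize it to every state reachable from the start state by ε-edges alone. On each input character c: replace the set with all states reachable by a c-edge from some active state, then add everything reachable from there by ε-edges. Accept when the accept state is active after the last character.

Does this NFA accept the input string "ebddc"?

S₀ = ε-closure({0}) = {0,2,4}
'e' @ 1: {}  — dead — no transitions
rest 'bddc' ignored (set empty)
final: {}; accept 9 not in set

Answer: REJECT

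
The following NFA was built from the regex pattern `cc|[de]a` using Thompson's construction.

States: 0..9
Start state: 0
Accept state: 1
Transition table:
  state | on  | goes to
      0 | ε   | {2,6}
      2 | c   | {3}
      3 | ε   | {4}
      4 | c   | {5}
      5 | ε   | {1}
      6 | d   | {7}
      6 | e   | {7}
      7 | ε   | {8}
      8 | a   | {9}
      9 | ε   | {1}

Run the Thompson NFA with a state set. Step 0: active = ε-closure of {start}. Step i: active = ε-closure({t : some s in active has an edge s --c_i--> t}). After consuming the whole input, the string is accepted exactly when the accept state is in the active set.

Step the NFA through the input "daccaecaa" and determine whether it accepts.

Answer: REJECT

Derivation:
start: ε-closure({0}) = {0,2,6}
'd' @ 1: {7,8}
'a' @ 2: {1,9}  (accept∈set)
'c' @ 3: {}  — dead — no transitions
rest 'caecaa' ignored (set empty)
end set {} — state 1 not in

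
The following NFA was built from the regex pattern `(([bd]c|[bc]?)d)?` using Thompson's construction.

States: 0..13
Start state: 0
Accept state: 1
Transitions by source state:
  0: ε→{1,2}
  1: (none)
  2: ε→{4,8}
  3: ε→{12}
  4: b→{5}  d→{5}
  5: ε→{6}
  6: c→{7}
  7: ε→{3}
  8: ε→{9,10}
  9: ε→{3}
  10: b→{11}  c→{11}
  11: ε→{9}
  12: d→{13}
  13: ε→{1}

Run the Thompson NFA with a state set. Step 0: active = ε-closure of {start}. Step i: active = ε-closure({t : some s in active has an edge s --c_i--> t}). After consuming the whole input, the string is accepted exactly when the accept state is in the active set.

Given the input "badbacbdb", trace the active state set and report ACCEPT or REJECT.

start: ε-closure({0}) = {0,1,2,3,4,8,9,10,12}
'b' @ 1: {3,5,6,9,11,12}
'a' @ 2: {}  — dead — no transitions
rest 'dbacbdb' ignored (set empty)
end set {} — state 1 not in

Answer: REJECT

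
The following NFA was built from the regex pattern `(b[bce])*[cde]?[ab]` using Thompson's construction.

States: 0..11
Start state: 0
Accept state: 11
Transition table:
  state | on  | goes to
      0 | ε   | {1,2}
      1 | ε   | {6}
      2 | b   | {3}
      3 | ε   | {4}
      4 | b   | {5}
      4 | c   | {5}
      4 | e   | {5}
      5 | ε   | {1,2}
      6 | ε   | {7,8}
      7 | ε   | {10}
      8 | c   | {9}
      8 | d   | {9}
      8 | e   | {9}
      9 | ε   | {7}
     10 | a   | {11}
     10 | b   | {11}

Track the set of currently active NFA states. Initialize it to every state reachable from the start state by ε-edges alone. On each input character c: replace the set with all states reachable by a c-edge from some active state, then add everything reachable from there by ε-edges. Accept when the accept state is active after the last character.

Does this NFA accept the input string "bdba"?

initial (ε-close {0}): {0,1,2,6,7,8,10}
'b' @ 1: {3,4,11}  ✓accept
'd' @ 2: {}  — no active states
rest 'ba' ignored (set empty)
after full input: {}  (accept=11 not in)

Answer: REJECT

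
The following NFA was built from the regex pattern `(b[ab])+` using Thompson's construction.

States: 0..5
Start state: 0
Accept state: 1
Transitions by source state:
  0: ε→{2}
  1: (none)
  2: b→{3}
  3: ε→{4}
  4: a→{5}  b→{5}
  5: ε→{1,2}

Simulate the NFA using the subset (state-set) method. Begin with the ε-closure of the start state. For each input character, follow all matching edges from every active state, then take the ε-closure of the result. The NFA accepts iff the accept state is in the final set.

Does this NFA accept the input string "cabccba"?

Answer: REJECT

Steps:
initial (ε-close {0}): {0,2}
'c' @ 1: {}  — state set empty
rest 'abccba' ignored (set empty)
end set {} — state 1 not in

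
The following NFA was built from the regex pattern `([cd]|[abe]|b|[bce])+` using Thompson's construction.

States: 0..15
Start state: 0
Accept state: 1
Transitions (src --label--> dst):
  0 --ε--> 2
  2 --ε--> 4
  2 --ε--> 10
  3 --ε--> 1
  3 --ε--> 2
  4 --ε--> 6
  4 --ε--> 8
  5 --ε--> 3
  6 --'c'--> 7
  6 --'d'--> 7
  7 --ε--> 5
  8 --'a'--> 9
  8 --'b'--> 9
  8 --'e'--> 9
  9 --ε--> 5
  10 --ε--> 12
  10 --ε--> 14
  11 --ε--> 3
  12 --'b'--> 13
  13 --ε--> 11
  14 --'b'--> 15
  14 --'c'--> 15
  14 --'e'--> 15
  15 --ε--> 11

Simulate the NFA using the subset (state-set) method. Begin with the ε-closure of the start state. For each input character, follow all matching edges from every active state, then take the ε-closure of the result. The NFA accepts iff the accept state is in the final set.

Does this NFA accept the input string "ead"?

Answer: ACCEPT

Trace:
start: ε-closure({0}) = {0,2,4,6,8,10,12,14}
'e' @ 1: {1,2,3,4,5,6,8,9,10,11,12,14,15}  [accepting]
'a' @ 2: {1,2,3,4,5,6,8,9,10,12,14}  [accepting]
'd' @ 3: {1,2,3,4,5,6,7,8,10,12,14}  [accepting]
after full input: {1,2,3,4,5,6,7,8,10,12,14}  (accept=1 in)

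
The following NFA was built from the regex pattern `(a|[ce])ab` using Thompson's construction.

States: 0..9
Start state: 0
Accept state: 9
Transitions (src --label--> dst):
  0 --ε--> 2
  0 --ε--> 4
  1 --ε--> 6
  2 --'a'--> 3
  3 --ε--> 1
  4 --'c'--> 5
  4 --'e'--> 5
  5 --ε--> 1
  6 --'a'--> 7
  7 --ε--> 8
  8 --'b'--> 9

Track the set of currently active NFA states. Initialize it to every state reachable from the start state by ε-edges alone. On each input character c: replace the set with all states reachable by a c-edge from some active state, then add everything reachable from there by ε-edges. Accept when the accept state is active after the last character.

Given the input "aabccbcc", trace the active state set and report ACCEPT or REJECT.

Answer: REJECT

Trace:
start: ε-closure({0}) = {0,2,4}
'a' @ 1: {1,3,6}
'a' @ 2: {7,8}
'b' @ 3: {9}  [accepting]
'c' @ 4: {}  — dead — no transitions
rest 'cbcc' ignored (set empty)
end set {} — state 9 not in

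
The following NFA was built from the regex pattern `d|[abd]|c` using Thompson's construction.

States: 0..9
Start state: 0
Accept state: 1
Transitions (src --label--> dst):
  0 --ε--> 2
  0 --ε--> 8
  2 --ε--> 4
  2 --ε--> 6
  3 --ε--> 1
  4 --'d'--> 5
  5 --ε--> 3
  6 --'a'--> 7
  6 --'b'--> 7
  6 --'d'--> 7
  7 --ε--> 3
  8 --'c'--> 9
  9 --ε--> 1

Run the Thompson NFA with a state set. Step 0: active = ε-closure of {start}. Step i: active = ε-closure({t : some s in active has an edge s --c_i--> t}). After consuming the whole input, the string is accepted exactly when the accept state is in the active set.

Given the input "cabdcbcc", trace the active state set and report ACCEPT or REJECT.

Answer: REJECT

Derivation:
S₀ = ε-closure({0}) = {0,2,4,6,8}
'c' @ 1: {1,9}  (accept∈set)
'a' @ 2: {}  — dead — no transitions
rest 'bdcbcc' ignored (set empty)
after full input: {}  (accept=1 not in)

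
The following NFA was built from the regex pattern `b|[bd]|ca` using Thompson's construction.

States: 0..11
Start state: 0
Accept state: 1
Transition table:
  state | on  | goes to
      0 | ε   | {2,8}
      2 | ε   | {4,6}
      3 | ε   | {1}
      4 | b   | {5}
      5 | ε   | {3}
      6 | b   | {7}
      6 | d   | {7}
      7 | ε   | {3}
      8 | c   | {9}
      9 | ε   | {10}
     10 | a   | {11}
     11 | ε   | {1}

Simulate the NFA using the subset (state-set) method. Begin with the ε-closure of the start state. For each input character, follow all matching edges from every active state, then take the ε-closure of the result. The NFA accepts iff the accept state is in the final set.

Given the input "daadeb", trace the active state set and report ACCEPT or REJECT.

start: ε-closure({0}) = {0,2,4,6,8}
'd' @ 1: {1,3,7}  (accept∈set)
'a' @ 2: {}  — no active states
rest 'adeb' ignored (set empty)
end set {} — state 1 not in

Answer: REJECT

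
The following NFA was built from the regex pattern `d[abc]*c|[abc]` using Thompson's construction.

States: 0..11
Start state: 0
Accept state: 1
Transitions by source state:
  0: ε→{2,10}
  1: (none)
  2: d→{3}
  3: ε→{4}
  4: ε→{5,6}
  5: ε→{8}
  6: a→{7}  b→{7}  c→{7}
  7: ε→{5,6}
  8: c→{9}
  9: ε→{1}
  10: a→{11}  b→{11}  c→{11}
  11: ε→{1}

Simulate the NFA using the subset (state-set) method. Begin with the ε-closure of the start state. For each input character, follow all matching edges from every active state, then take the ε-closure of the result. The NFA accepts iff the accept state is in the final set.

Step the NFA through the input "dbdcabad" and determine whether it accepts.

start: ε-closure({0}) = {0,2,10}
'd' @ 1: {3,4,5,6,8}
'b' @ 2: {5,6,7,8}
'd' @ 3: {}  — state set empty
rest 'cabad' ignored (set empty)
after full input: {}  (accept=1 not in)

Answer: REJECT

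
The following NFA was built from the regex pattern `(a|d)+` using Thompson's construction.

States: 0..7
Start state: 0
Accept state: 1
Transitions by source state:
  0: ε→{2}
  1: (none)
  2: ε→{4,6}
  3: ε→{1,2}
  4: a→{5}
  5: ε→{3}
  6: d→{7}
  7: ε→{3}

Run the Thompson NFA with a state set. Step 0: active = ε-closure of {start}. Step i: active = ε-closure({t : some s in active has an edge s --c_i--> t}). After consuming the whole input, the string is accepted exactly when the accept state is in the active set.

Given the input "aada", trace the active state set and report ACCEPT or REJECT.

start: ε-closure({0}) = {0,2,4,6}
'a' @ 1: {1,2,3,4,5,6}  (accept∈set)
'a' @ 2: {1,2,3,4,5,6}  (accept∈set)
'd' @ 3: {1,2,3,4,6,7}  (accept∈set)
'a' @ 4: {1,2,3,4,5,6}  (accept∈set)
after full input: {1,2,3,4,5,6}  (accept=1 in)

Answer: ACCEPT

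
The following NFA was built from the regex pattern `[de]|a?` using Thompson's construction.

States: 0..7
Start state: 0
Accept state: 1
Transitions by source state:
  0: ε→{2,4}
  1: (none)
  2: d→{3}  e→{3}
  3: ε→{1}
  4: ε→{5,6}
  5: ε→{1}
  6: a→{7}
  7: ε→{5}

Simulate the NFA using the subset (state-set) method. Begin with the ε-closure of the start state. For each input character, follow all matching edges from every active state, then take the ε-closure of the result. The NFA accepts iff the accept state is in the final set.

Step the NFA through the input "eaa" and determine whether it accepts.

Answer: REJECT

Trace:
S₀ = ε-closure({0}) = {0,1,2,4,5,6}
'e' @ 1: {1,3}  [accepting]
'a' @ 2: {}  — no active states
rest 'a' ignored (set empty)
final: {}; accept 1 not in set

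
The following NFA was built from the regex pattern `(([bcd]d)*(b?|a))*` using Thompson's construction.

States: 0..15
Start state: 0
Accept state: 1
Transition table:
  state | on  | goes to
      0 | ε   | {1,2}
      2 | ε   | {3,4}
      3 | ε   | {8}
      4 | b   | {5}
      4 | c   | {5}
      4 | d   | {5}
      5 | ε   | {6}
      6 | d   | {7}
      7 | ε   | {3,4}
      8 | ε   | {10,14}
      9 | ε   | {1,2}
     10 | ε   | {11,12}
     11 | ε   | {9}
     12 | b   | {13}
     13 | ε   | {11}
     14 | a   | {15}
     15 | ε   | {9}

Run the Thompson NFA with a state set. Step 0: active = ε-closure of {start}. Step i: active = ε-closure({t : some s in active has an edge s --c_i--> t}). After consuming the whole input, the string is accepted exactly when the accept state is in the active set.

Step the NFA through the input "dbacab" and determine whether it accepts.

start: ε-closure({0}) = {0,1,2,3,4,8,9,10,11,12,14}
'd' @ 1: {5,6}
'b' @ 2: {}  — state set empty
rest 'acab' ignored (set empty)
final: {}; accept 1 not in set

Answer: REJECT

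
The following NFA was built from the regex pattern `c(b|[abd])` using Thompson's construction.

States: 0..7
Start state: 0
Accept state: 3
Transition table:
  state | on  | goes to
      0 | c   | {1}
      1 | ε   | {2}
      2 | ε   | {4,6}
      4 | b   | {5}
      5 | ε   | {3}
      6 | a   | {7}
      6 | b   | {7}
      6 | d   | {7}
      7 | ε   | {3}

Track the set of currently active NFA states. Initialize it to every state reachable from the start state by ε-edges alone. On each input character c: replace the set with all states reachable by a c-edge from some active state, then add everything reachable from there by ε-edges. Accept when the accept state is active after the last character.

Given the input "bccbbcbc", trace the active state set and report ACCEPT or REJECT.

S₀ = ε-closure({0}) = {0}
'b' @ 1: {}  — dead — no transitions
rest 'ccbbcbc' ignored (set empty)
end set {} — state 3 not in

Answer: REJECT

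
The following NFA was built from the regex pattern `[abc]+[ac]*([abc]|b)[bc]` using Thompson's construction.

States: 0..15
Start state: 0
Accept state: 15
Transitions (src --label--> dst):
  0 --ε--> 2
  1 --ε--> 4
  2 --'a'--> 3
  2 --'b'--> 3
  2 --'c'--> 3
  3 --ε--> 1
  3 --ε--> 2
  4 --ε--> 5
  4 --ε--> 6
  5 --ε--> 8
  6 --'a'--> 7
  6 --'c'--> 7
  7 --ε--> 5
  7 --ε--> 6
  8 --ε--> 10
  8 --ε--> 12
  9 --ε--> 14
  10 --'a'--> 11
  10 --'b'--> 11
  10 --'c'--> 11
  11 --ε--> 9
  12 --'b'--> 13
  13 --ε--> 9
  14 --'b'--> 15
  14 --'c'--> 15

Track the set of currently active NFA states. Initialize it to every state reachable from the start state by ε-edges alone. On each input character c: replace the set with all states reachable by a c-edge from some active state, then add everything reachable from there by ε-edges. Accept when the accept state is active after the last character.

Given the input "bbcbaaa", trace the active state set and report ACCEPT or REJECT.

Answer: REJECT

Trace:
initial (ε-close {0}): {0,2}
'b' @ 1: {1,2,3,4,5,6,8,10,12}
'b' @ 2: {1,2,3,4,5,6,8,9,10,11,12,13,14}
'c' @ 3: {1,2,3,4,5,6,7,8,9,10,11,12,14,15}  (accept∈set)
'b' @ 4: {1,2,3,4,5,6,8,9,10,11,12,13,14,15}  (accept∈set)
'a' @ 5: {1,2,3,4,5,6,7,8,9,10,11,12,14}
'a' @ 6: {1,2,3,4,5,6,7,8,9,10,11,12,14}
'a' @ 7: {1,2,3,4,5,6,7,8,9,10,11,12,14}
end set {1,2,3,4,5,6,7,8,9,10,11,12,14} — state 15 not in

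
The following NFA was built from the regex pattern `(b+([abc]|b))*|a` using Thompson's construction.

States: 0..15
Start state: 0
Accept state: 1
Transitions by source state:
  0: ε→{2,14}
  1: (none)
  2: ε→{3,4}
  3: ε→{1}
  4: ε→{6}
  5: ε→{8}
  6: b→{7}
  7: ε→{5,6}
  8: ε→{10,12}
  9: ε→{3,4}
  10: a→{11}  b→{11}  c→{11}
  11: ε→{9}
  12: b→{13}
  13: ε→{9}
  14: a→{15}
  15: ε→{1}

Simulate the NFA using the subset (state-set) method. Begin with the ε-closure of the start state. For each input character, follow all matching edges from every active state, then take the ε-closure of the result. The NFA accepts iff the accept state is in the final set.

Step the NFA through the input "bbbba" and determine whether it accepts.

Answer: ACCEPT

Trace:
S₀ = ε-closure({0}) = {0,1,2,3,4,6,14}
'b' @ 1: {5,6,7,8,10,12}
'b' @ 2: {1,3,4,5,6,7,8,9,10,11,12,13}  (accept∈set)
'b' @ 3: {1,3,4,5,6,7,8,9,10,11,12,13}  (accept∈set)
'b' @ 4: {1,3,4,5,6,7,8,9,10,11,12,13}  (accept∈set)
'a' @ 5: {1,3,4,6,9,11}  (accept∈set)
after full input: {1,3,4,6,9,11}  (accept=1 in)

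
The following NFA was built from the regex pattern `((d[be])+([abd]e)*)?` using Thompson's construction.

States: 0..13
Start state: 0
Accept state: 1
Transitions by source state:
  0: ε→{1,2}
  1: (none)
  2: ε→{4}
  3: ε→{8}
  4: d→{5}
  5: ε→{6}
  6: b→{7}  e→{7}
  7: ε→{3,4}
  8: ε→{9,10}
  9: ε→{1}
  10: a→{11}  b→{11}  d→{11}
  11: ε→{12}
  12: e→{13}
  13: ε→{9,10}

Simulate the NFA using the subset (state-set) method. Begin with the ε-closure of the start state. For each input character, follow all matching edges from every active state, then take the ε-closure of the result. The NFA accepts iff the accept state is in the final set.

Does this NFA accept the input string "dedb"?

initial (ε-close {0}): {0,1,2,4}
'd' @ 1: {5,6}
'e' @ 2: {1,3,4,7,8,9,10}  (accept∈set)
'd' @ 3: {5,6,11,12}
'b' @ 4: {1,3,4,7,8,9,10}  (accept∈set)
after full input: {1,3,4,7,8,9,10}  (accept=1 in)

Answer: ACCEPT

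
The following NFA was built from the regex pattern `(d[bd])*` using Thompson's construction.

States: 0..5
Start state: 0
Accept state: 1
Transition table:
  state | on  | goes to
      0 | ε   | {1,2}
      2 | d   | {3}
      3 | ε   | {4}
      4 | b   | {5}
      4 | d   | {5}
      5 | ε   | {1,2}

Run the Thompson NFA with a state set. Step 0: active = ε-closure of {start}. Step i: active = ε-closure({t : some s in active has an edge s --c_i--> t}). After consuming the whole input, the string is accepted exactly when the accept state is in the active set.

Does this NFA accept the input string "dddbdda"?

S₀ = ε-closure({0}) = {0,1,2}
'd' @ 1: {3,4}
'd' @ 2: {1,2,5}  [accepting]
'd' @ 3: {3,4}
'b' @ 4: {1,2,5}  [accepting]
'd' @ 5: {3,4}
'd' @ 6: {1,2,5}  [accepting]
'a' @ 7: {}  — state set empty
final: {}; accept 1 not in set

Answer: REJECT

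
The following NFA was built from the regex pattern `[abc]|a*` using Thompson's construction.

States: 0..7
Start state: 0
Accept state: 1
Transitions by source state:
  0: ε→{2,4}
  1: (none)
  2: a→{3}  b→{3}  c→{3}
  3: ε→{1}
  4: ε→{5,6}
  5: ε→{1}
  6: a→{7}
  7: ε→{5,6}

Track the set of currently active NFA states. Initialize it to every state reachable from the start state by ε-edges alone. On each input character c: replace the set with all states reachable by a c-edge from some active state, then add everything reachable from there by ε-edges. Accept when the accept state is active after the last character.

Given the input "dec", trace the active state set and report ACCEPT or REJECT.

Answer: REJECT

Steps:
initial (ε-close {0}): {0,1,2,4,5,6}
'd' @ 1: {}  — state set empty
rest 'ec' ignored (set empty)
after full input: {}  (accept=1 not in)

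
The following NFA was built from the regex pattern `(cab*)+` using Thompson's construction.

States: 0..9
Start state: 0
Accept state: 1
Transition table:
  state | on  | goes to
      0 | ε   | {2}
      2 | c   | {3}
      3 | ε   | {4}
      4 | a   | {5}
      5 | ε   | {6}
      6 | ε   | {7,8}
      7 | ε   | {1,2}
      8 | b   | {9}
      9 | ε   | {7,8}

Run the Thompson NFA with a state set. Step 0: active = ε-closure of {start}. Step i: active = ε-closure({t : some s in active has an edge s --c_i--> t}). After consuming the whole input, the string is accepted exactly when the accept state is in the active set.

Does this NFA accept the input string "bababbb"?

Answer: REJECT

Trace:
initial (ε-close {0}): {0,2}
'b' @ 1: {}  — state set empty
rest 'ababbb' ignored (set empty)
after full input: {}  (accept=1 not in)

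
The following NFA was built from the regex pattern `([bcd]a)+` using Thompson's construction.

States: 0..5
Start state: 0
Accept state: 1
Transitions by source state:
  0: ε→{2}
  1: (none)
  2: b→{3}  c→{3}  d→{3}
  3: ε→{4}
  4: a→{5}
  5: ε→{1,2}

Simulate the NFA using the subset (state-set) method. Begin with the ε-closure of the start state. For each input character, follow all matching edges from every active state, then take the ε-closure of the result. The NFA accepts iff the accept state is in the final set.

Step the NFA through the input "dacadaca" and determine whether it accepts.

initial (ε-close {0}): {0,2}
'd' @ 1: {3,4}
'a' @ 2: {1,2,5}  [accepting]
'c' @ 3: {3,4}
'a' @ 4: {1,2,5}  [accepting]
'd' @ 5: {3,4}
'a' @ 6: {1,2,5}  [accepting]
'c' @ 7: {3,4}
'a' @ 8: {1,2,5}  [accepting]
after full input: {1,2,5}  (accept=1 in)

Answer: ACCEPT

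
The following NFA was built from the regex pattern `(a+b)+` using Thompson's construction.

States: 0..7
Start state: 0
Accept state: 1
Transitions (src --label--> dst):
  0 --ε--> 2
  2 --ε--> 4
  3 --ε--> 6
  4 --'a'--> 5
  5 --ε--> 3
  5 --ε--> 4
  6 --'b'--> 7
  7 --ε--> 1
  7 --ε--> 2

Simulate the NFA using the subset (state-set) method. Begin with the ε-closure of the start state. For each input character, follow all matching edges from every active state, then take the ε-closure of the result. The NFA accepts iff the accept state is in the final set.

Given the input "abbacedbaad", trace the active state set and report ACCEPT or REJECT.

Answer: REJECT

Derivation:
start: ε-closure({0}) = {0,2,4}
'a' @ 1: {3,4,5,6}
'b' @ 2: {1,2,4,7}  [accepting]
'b' @ 3: {}  — dead — no transitions
rest 'acedbaad' ignored (set empty)
final: {}; accept 1 not in set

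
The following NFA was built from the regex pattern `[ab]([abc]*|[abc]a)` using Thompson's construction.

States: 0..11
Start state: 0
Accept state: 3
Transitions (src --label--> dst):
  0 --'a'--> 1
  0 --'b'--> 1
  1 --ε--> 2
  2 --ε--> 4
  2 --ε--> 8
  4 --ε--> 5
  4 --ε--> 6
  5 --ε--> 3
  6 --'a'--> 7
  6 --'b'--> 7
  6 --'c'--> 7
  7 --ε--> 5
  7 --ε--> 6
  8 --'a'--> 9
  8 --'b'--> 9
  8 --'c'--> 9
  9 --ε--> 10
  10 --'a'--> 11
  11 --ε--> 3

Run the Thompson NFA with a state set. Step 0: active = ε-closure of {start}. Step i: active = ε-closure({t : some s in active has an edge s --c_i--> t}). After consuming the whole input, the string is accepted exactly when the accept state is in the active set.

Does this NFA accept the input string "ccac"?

Answer: REJECT

Steps:
initial (ε-close {0}): {0}
'c' @ 1: {}  — no active states
rest 'cac' ignored (set empty)
final: {}; accept 3 not in set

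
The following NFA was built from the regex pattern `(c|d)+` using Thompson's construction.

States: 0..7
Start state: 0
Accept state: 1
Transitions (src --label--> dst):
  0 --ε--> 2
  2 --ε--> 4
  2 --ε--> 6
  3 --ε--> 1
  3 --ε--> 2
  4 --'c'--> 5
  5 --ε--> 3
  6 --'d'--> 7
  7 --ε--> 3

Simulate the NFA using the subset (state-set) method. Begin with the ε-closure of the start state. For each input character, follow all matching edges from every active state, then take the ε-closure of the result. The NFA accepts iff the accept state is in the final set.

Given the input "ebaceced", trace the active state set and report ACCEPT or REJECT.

initial (ε-close {0}): {0,2,4,6}
'e' @ 1: {}  — dead — no transitions
rest 'baceced' ignored (set empty)
final: {}; accept 1 not in set

Answer: REJECT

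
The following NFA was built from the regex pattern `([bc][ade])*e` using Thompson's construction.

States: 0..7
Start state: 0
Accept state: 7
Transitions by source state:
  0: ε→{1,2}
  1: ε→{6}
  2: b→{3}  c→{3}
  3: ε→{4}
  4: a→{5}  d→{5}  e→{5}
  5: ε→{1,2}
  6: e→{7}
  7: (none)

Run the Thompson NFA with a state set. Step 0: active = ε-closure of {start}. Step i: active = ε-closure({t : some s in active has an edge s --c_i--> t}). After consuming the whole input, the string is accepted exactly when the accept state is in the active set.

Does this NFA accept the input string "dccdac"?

Answer: REJECT

Derivation:
S₀ = ε-closure({0}) = {0,1,2,6}
'd' @ 1: {}  — no active states
rest 'ccdac' ignored (set empty)
final: {}; accept 7 not in set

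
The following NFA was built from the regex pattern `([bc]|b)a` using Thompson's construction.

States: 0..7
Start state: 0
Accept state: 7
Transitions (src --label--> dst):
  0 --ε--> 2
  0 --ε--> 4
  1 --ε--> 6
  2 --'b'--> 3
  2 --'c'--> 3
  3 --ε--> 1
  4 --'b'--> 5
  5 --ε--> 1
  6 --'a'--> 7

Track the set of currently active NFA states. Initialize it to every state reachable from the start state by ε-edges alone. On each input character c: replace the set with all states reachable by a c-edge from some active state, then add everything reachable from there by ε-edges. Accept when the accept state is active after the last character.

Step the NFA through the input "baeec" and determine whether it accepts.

start: ε-closure({0}) = {0,2,4}
'b' @ 1: {1,3,5,6}
'a' @ 2: {7}  (accept∈set)
'e' @ 3: {}  — no active states
rest 'ec' ignored (set empty)
after full input: {}  (accept=7 not in)

Answer: REJECT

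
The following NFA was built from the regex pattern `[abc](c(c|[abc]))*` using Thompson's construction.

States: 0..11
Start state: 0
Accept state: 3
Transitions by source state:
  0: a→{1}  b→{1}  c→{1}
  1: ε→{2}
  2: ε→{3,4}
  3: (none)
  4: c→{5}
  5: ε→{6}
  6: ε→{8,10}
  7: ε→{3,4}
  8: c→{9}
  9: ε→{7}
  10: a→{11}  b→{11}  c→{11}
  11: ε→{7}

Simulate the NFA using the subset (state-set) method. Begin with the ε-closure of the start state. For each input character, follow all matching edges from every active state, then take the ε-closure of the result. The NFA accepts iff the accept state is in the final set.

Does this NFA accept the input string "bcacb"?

Answer: ACCEPT

Trace:
initial (ε-close {0}): {0}
'b' @ 1: {1,2,3,4}  (accept∈set)
'c' @ 2: {5,6,8,10}
'a' @ 3: {3,4,7,11}  (accept∈set)
'c' @ 4: {5,6,8,10}
'b' @ 5: {3,4,7,11}  (accept∈set)
after full input: {3,4,7,11}  (accept=3 in)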